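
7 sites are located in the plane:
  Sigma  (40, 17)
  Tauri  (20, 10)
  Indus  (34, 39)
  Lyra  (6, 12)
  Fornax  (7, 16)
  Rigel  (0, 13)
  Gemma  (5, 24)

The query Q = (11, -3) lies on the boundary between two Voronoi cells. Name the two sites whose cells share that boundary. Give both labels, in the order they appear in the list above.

Tauri and Lyra

Squared distances from Q to each site:
d²(Q, Sigma) = (11−40)² + (-3−17)² = 841 + 400 = 1241
d²(Q, Tauri) = (11−20)² + (-3−10)² = 81 + 169 = 250
d²(Q, Indus) = (11−34)² + (-3−39)² = 529 + 1764 = 2293
d²(Q, Lyra) = (11−6)² + (-3−12)² = 25 + 225 = 250
d²(Q, Fornax) = (11−7)² + (-3−16)² = 16 + 361 = 377
d²(Q, Rigel) = (11−0)² + (-3−13)² = 121 + 256 = 377
d²(Q, Gemma) = (11−5)² + (-3−24)² = 36 + 729 = 765
Q is equidistant from Tauri and Lyra (both at squared distance 250), and every other site is strictly farther — so Q lies on the Tauri–Lyra Voronoi edge.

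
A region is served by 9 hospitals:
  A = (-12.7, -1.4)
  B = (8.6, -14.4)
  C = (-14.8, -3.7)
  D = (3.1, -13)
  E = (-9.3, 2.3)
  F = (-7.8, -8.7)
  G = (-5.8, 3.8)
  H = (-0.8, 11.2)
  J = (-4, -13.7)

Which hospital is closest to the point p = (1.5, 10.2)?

Since √ is increasing, it suffices to compare squared distances:
|pA|² = (1.5−(-12.7))² + (10.2−(-1.4))² = 201.64 + 134.56 = 336.2
|pB|² = (1.5−8.6)² + (10.2−(-14.4))² = 50.41 + 605.16 = 655.57
|pC|² = (1.5−(-14.8))² + (10.2−(-3.7))² = 265.69 + 193.21 = 458.9
|pD|² = (1.5−3.1)² + (10.2−(-13))² = 2.56 + 538.24 = 540.8
|pE|² = (1.5−(-9.3))² + (10.2−2.3)² = 116.64 + 62.41 = 179.05
|pF|² = (1.5−(-7.8))² + (10.2−(-8.7))² = 86.49 + 357.21 = 443.7
|pG|² = (1.5−(-5.8))² + (10.2−3.8)² = 53.29 + 40.96 = 94.25
|pH|² = (1.5−(-0.8))² + (10.2−11.2)² = 5.29 + 1 = 6.29
|pJ|² = (1.5−(-4))² + (10.2−(-13.7))² = 30.25 + 571.21 = 601.46
Minimum is at H.

H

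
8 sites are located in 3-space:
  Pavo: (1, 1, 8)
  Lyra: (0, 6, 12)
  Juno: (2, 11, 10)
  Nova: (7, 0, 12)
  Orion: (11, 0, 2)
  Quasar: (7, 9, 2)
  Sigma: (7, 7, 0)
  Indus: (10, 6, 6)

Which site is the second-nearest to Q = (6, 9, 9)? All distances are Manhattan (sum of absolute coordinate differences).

Quasar

d(Q, Pavo) = |6−1| + |9−1| + |9−8| = 5 + 8 + 1 = 14
d(Q, Lyra) = |6−0| + |9−6| + |9−12| = 6 + 3 + 3 = 12
d(Q, Juno) = |6−2| + |9−11| + |9−10| = 4 + 2 + 1 = 7
d(Q, Nova) = |6−7| + |9−0| + |9−12| = 1 + 9 + 3 = 13
d(Q, Orion) = |6−11| + |9−0| + |9−2| = 5 + 9 + 7 = 21
d(Q, Quasar) = |6−7| + |9−9| + |9−2| = 1 + 0 + 7 = 8
d(Q, Sigma) = |6−7| + |9−7| + |9−0| = 1 + 2 + 9 = 12
d(Q, Indus) = |6−10| + |9−6| + |9−6| = 4 + 3 + 3 = 10
Sorted ascending: Juno, Quasar, Indus, … — the second-nearest is Quasar.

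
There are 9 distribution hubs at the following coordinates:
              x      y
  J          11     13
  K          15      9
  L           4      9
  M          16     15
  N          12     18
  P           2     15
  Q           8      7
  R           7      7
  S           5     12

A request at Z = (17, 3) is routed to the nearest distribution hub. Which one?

Squared Euclidean distances:
|ZJ|² = (17−11)² + (3−13)² = 36 + 100 = 136
|ZK|² = (17−15)² + (3−9)² = 4 + 36 = 40
|ZL|² = (17−4)² + (3−9)² = 169 + 36 = 205
|ZM|² = (17−16)² + (3−15)² = 1 + 144 = 145
|ZN|² = (17−12)² + (3−18)² = 25 + 225 = 250
|ZP|² = (17−2)² + (3−15)² = 225 + 144 = 369
|ZQ|² = (17−8)² + (3−7)² = 81 + 16 = 97
|ZR|² = (17−7)² + (3−7)² = 100 + 16 = 116
|ZS|² = (17−5)² + (3−12)² = 144 + 81 = 225
K is nearest.

K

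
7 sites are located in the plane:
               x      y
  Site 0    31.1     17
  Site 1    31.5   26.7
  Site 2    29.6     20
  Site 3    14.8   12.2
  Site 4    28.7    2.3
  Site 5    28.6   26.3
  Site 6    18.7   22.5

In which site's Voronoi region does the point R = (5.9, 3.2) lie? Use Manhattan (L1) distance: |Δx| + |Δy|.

d(R, Site 0) = |5.9−31.1| + |3.2−17| = 25.2 + 13.8 = 39
d(R, Site 1) = |5.9−31.5| + |3.2−26.7| = 25.6 + 23.5 = 49.1
d(R, Site 2) = |5.9−29.6| + |3.2−20| = 23.7 + 16.8 = 40.5
d(R, Site 3) = |5.9−14.8| + |3.2−12.2| = 8.9 + 9 = 17.9
d(R, Site 4) = |5.9−28.7| + |3.2−2.3| = 22.8 + 0.9 = 23.7
d(R, Site 5) = |5.9−28.6| + |3.2−26.3| = 22.7 + 23.1 = 45.8
d(R, Site 6) = |5.9−18.7| + |3.2−22.5| = 12.8 + 19.3 = 32.1
Site 3 is nearest.

Site 3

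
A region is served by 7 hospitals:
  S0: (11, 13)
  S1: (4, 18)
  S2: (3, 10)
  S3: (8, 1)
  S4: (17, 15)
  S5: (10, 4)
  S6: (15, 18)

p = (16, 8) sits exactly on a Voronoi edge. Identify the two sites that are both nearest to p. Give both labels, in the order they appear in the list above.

Squared distances from p to each site:
|pS0|² = (16−11)² + (8−13)² = 25 + 25 = 50
|pS1|² = (16−4)² + (8−18)² = 144 + 100 = 244
|pS2|² = (16−3)² + (8−10)² = 169 + 4 = 173
|pS3|² = (16−8)² + (8−1)² = 64 + 49 = 113
|pS4|² = (16−17)² + (8−15)² = 1 + 49 = 50
|pS5|² = (16−10)² + (8−4)² = 36 + 16 = 52
|pS6|² = (16−15)² + (8−18)² = 1 + 100 = 101
p is equidistant from S0 and S4 (both at squared distance 50), and every other site is strictly farther — so p lies on the S0–S4 Voronoi edge.

S0 and S4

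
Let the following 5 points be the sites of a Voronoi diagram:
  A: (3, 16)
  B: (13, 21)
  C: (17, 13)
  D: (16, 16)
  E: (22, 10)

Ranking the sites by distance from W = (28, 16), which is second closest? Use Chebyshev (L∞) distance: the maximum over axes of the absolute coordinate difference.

C

d(W,A) = max(25, 0) = 25
d(W,B) = max(15, 5) = 15
d(W,C) = max(11, 3) = 11
d(W,D) = max(12, 0) = 12
d(W,E) = max(6, 6) = 6
Sorted ascending: E, C, D, … — the second-nearest is C.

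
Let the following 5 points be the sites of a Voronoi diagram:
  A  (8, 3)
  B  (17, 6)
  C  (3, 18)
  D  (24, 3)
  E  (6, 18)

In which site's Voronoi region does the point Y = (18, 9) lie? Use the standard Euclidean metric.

B

Since √ is increasing, it suffices to compare squared distances:
|YA|² = (18−8)² + (9−3)² = 100 + 36 = 136
|YB|² = (18−17)² + (9−6)² = 1 + 9 = 10
|YC|² = (18−3)² + (9−18)² = 225 + 81 = 306
|YD|² = (18−24)² + (9−3)² = 36 + 36 = 72
|YE|² = (18−6)² + (9−18)² = 144 + 81 = 225
B is nearest.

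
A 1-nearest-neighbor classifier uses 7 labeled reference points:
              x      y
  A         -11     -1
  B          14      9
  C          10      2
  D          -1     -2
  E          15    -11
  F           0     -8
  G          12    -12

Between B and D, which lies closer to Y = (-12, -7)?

D

Compare squared distances:
|YB|² = (-12−14)² + (-7−9)² = 676 + 256 = 932
|YD|² = (-12−(-1))² + (-7−(-2))² = 121 + 25 = 146
932 > 146, so D is closer.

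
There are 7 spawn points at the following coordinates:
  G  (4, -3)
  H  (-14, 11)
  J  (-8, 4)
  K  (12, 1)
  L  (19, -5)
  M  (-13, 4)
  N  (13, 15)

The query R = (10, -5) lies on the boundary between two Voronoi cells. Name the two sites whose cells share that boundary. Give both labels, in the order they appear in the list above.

Squared distances from R to each site:
|RG|² = (10−4)² + (-5−(-3))² = 36 + 4 = 40
|RH|² = (10−(-14))² + (-5−11)² = 576 + 256 = 832
|RJ|² = (10−(-8))² + (-5−4)² = 324 + 81 = 405
|RK|² = (10−12)² + (-5−1)² = 4 + 36 = 40
|RL|² = (10−19)² + (-5−(-5))² = 81 + 0 = 81
|RM|² = (10−(-13))² + (-5−4)² = 529 + 81 = 610
|RN|² = (10−13)² + (-5−15)² = 9 + 400 = 409
R is equidistant from G and K (both at squared distance 40), and every other site is strictly farther — so R lies on the G–K Voronoi edge.

G and K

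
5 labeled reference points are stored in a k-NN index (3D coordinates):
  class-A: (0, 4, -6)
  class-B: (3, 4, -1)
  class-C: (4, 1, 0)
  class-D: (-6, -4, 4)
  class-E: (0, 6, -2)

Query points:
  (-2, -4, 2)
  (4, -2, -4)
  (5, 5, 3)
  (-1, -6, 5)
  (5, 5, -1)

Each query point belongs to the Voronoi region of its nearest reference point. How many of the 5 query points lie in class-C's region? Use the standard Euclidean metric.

(-2, -4, 2) — d² to each: class-A:132, class-B:98, class-C:65, class-D:20, class-E:120 → nearest is class-D
(4, -2, -4) — d² to each: class-A:56, class-B:46, class-C:25, class-D:168, class-E:84 → nearest is class-C
(5, 5, 3) — d² to each: class-A:107, class-B:21, class-C:26, class-D:203, class-E:51 → nearest is class-B
(-1, -6, 5) — d² to each: class-A:222, class-B:152, class-C:99, class-D:30, class-E:194 → nearest is class-D
(5, 5, -1) — d² to each: class-A:51, class-B:5, class-C:18, class-D:227, class-E:27 → nearest is class-B
1 of the 5 points has class-C as nearest.

1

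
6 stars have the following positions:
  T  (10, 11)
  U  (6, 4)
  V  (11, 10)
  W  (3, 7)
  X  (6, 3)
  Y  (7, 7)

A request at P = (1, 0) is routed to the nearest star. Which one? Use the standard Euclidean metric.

Squared Euclidean distances:
|PT|² = 81 + 121 = 202
|PU|² = 25 + 16 = 41
|PV|² = 100 + 100 = 200
|PW|² = 4 + 49 = 53
|PX|² = 25 + 9 = 34
|PY|² = 36 + 49 = 85
The smallest is to X, so P lies in the Voronoi region of X.

X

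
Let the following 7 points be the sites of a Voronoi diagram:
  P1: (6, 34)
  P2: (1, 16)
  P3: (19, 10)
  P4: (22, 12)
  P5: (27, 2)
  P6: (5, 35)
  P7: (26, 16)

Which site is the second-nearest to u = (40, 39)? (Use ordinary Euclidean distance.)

Compare squared distances (the ordering matches that of the actual distances):
|uP1|² = (40−6)² + (39−34)² = 1156 + 25 = 1181
|uP2|² = (40−1)² + (39−16)² = 1521 + 529 = 2050
|uP3|² = (40−19)² + (39−10)² = 441 + 841 = 1282
|uP4|² = (40−22)² + (39−12)² = 324 + 729 = 1053
|uP5|² = (40−27)² + (39−2)² = 169 + 1369 = 1538
|uP6|² = (40−5)² + (39−35)² = 1225 + 16 = 1241
|uP7|² = (40−26)² + (39−16)² = 196 + 529 = 725
Sorted ascending: P7, P4, P1, … — the second-nearest is P4.

P4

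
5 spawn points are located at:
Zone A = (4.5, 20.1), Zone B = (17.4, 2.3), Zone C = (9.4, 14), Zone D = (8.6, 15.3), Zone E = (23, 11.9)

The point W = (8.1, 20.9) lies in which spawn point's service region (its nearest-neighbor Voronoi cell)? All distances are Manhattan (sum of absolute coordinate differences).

Zone A

d(W, Zone A) = |8.1−4.5| + |20.9−20.1| = 3.6 + 0.8 = 4.4
d(W, Zone B) = |8.1−17.4| + |20.9−2.3| = 9.3 + 18.6 = 27.9
d(W, Zone C) = |8.1−9.4| + |20.9−14| = 1.3 + 6.9 = 8.2
d(W, Zone D) = |8.1−8.6| + |20.9−15.3| = 0.5 + 5.6 = 6.1
d(W, Zone E) = |8.1−23| + |20.9−11.9| = 14.9 + 9 = 23.9
Zone A is nearest.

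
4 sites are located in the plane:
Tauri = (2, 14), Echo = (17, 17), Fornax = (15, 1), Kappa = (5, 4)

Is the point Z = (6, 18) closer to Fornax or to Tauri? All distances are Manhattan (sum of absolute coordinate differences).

d(Z, Fornax) = |6−15| + |18−1| = 9 + 17 = 26
d(Z, Tauri) = |6−2| + |18−14| = 4 + 4 = 8
26 > 8, so Tauri is closer.

Tauri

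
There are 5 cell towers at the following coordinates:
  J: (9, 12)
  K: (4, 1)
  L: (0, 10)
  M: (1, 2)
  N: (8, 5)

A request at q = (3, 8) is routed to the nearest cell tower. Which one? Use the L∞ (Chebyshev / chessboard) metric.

L

d(q,J) = max(6, 4) = 6
d(q,K) = max(1, 7) = 7
d(q,L) = max(3, 2) = 3
d(q,M) = max(2, 6) = 6
d(q,N) = max(5, 3) = 5
L is nearest.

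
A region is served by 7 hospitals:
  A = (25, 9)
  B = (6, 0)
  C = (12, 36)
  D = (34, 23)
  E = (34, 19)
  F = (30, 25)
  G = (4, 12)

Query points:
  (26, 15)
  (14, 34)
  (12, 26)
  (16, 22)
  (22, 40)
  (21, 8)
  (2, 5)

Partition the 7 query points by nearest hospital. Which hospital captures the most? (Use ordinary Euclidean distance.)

(26, 15) — d² to each: A:37, B:625, C:637, D:128, E:80, F:116, G:493 → nearest is A
(14, 34) — d² to each: A:746, B:1220, C:8, D:521, E:625, F:337, G:584 → nearest is C
(12, 26) — d² to each: A:458, B:712, C:100, D:493, E:533, F:325, G:260 → nearest is C
(16, 22) — d² to each: A:250, B:584, C:212, D:325, E:333, F:205, G:244 → nearest is F
(22, 40) — d² to each: A:970, B:1856, C:116, D:433, E:585, F:289, G:1108 → nearest is C
(21, 8) — d² to each: A:17, B:289, C:865, D:394, E:290, F:370, G:305 → nearest is A
(2, 5) — d² to each: A:545, B:41, C:1061, D:1348, E:1220, F:1184, G:53 → nearest is B
Tally — A:2, B:1, C:3, F:1. C captures the most (3).

C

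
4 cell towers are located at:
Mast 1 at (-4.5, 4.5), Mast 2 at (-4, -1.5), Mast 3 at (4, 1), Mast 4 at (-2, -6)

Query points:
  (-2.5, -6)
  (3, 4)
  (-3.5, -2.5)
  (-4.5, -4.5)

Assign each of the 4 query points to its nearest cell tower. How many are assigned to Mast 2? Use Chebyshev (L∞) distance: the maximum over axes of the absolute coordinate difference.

(-2.5, -6) — d to each: Mast 1:10.5, Mast 2:4.5, Mast 3:7, Mast 4:0.5 → nearest is Mast 4
(3, 4) — d to each: Mast 1:7.5, Mast 2:7, Mast 3:3, Mast 4:10 → nearest is Mast 3
(-3.5, -2.5) — d to each: Mast 1:7, Mast 2:1, Mast 3:7.5, Mast 4:3.5 → nearest is Mast 2
(-4.5, -4.5) — d to each: Mast 1:9, Mast 2:3, Mast 3:8.5, Mast 4:2.5 → nearest is Mast 4
1 of the 4 points has Mast 2 as nearest.

1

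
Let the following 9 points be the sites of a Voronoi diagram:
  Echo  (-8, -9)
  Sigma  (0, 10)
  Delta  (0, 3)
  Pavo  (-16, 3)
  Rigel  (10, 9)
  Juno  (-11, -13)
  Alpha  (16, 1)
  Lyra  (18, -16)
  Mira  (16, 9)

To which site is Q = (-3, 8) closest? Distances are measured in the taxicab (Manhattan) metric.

Sigma

d(Q, Echo) = |-3−(-8)| + |8−(-9)| = 5 + 17 = 22
d(Q, Sigma) = |-3−0| + |8−10| = 3 + 2 = 5
d(Q, Delta) = |-3−0| + |8−3| = 3 + 5 = 8
d(Q, Pavo) = |-3−(-16)| + |8−3| = 13 + 5 = 18
d(Q, Rigel) = |-3−10| + |8−9| = 13 + 1 = 14
d(Q, Juno) = |-3−(-11)| + |8−(-13)| = 8 + 21 = 29
d(Q, Alpha) = |-3−16| + |8−1| = 19 + 7 = 26
d(Q, Lyra) = |-3−18| + |8−(-16)| = 21 + 24 = 45
d(Q, Mira) = |-3−16| + |8−9| = 19 + 1 = 20
The smallest is to Sigma, so Q lies in the Voronoi region of Sigma.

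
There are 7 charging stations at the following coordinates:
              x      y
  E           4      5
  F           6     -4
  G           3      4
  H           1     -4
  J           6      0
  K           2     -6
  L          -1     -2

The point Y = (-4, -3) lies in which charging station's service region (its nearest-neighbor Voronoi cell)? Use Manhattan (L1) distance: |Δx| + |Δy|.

d(Y,E) = |-4−4| + |-3−5| = 8 + 8 = 16
d(Y,F) = |-4−6| + |-3−(-4)| = 10 + 1 = 11
d(Y,G) = |-4−3| + |-3−4| = 7 + 7 = 14
d(Y,H) = |-4−1| + |-3−(-4)| = 5 + 1 = 6
d(Y,J) = |-4−6| + |-3−0| = 10 + 3 = 13
d(Y,K) = |-4−2| + |-3−(-6)| = 6 + 3 = 9
d(Y,L) = |-4−(-1)| + |-3−(-2)| = 3 + 1 = 4
Minimum is at L.

L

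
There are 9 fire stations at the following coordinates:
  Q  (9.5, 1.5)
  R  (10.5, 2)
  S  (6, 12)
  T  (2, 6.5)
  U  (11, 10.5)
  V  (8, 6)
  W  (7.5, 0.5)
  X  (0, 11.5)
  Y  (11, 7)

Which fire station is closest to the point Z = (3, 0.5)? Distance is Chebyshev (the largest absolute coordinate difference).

W

d(Z,Q) = max(6.5, 1) = 6.5
d(Z,R) = max(7.5, 1.5) = 7.5
d(Z,S) = max(3, 11.5) = 11.5
d(Z,T) = max(1, 6) = 6
d(Z,U) = max(8, 10) = 10
d(Z,V) = max(5, 5.5) = 5.5
d(Z,W) = max(4.5, 0) = 4.5
d(Z,X) = max(3, 11) = 11
d(Z,Y) = max(8, 6.5) = 8
Minimum is at W.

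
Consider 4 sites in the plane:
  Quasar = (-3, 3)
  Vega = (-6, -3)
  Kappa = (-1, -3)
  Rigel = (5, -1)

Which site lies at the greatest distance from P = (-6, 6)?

Rigel

Since √ is increasing, it suffices to compare squared distances:
d²(P, Quasar) = (-6−(-3))² + (6−3)² = 9 + 9 = 18
d²(P, Vega) = (-6−(-6))² + (6−(-3))² = 0 + 81 = 81
d²(P, Kappa) = (-6−(-1))² + (6−(-3))² = 25 + 81 = 106
d²(P, Rigel) = (-6−5)² + (6−(-1))² = 121 + 49 = 170
The largest is to Rigel.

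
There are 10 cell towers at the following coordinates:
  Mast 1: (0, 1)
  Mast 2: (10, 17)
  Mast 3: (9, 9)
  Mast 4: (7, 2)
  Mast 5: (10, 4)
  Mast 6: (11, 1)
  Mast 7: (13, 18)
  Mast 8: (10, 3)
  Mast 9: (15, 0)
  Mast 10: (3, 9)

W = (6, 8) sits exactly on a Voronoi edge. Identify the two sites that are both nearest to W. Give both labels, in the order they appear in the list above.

Squared distances from W to each site:
d²(W, Mast 1) = 36 + 49 = 85
d²(W, Mast 2) = 16 + 81 = 97
d²(W, Mast 3) = 9 + 1 = 10
d²(W, Mast 4) = 1 + 36 = 37
d²(W, Mast 5) = 16 + 16 = 32
d²(W, Mast 6) = 25 + 49 = 74
d²(W, Mast 7) = 49 + 100 = 149
d²(W, Mast 8) = 16 + 25 = 41
d²(W, Mast 9) = 81 + 64 = 145
d²(W, Mast 10) = 9 + 1 = 10
W is equidistant from Mast 3 and Mast 10 (both at squared distance 10), and every other site is strictly farther — so W lies on the Mast 3–Mast 10 Voronoi edge.

Mast 3 and Mast 10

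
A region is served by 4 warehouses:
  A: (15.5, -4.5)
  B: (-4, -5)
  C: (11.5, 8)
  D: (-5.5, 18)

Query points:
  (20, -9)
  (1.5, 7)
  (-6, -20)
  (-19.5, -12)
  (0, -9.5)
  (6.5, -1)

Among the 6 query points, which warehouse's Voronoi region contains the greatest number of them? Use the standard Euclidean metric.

(20, -9) — d² to each: A:40.5, B:592, C:361.25, D:1379.25 → nearest is A
(1.5, 7) — d² to each: A:328.25, B:174.25, C:101, D:170 → nearest is C
(-6, -20) — d² to each: A:702.5, B:229, C:1090.25, D:1444.25 → nearest is B
(-19.5, -12) — d² to each: A:1281.25, B:289.25, C:1361, D:1096 → nearest is B
(0, -9.5) — d² to each: A:265.25, B:36.25, C:438.5, D:786.5 → nearest is B
(6.5, -1) — d² to each: A:93.25, B:126.25, C:106, D:505 → nearest is A
Tally — A:2, B:3, C:1. B captures the most (3).

B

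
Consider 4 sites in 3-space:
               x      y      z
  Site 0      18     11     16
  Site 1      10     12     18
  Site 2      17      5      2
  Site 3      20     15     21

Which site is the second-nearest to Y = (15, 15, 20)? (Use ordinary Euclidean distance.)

Site 1

Compare squared distances (the ordering matches that of the actual distances):
d²(Y, Site 0) = (15−18)² + (15−11)² + (20−16)² = 9 + 16 + 16 = 41
d²(Y, Site 1) = (15−10)² + (15−12)² + (20−18)² = 25 + 9 + 4 = 38
d²(Y, Site 2) = (15−17)² + (15−5)² + (20−2)² = 4 + 100 + 324 = 428
d²(Y, Site 3) = (15−20)² + (15−15)² + (20−21)² = 25 + 0 + 1 = 26
Sorted ascending: Site 3, Site 1, Site 0, … — the second-nearest is Site 1.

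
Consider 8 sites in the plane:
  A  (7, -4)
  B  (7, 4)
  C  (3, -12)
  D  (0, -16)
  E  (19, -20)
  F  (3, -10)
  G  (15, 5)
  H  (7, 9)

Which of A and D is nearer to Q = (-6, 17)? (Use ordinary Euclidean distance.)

Compare squared distances:
|QA|² = (-6−7)² + (17−(-4))² = 169 + 441 = 610
|QD|² = (-6−0)² + (17−(-16))² = 36 + 1089 = 1125
610 < 1125, so A is closer.

A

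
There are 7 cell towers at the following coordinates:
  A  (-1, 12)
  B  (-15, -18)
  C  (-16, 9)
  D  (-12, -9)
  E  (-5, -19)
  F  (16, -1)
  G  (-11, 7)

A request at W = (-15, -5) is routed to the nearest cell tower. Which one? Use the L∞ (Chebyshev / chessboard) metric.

d(W,A) = max(14, 17) = 17
d(W,B) = max(0, 13) = 13
d(W,C) = max(1, 14) = 14
d(W,D) = max(3, 4) = 4
d(W,E) = max(10, 14) = 14
d(W,F) = max(31, 4) = 31
d(W,G) = max(4, 12) = 12
D is nearest.

D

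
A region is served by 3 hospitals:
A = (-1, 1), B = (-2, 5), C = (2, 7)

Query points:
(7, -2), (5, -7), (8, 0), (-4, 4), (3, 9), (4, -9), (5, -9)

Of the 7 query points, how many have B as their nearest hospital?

(7, -2) — d² to each: A:73, B:130, C:106 → nearest is A
(5, -7) — d² to each: A:100, B:193, C:205 → nearest is A
(8, 0) — d² to each: A:82, B:125, C:85 → nearest is A
(-4, 4) — d² to each: A:18, B:5, C:45 → nearest is B
(3, 9) — d² to each: A:80, B:41, C:5 → nearest is C
(4, -9) — d² to each: A:125, B:232, C:260 → nearest is A
(5, -9) — d² to each: A:136, B:245, C:265 → nearest is A
1 of the 7 points has B as nearest.

1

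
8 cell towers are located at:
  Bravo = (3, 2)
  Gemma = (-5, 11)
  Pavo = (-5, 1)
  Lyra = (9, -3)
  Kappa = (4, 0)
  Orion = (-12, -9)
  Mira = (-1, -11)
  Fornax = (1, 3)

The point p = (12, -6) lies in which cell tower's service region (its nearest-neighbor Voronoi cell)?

Compare squared distances (the ordering matches that of the actual distances):
d²(p, Bravo) = (12−3)² + (-6−2)² = 81 + 64 = 145
d²(p, Gemma) = (12−(-5))² + (-6−11)² = 289 + 289 = 578
d²(p, Pavo) = (12−(-5))² + (-6−1)² = 289 + 49 = 338
d²(p, Lyra) = (12−9)² + (-6−(-3))² = 9 + 9 = 18
d²(p, Kappa) = (12−4)² + (-6−0)² = 64 + 36 = 100
d²(p, Orion) = (12−(-12))² + (-6−(-9))² = 576 + 9 = 585
d²(p, Mira) = (12−(-1))² + (-6−(-11))² = 169 + 25 = 194
d²(p, Fornax) = (12−1)² + (-6−3)² = 121 + 81 = 202
Minimum is at Lyra.

Lyra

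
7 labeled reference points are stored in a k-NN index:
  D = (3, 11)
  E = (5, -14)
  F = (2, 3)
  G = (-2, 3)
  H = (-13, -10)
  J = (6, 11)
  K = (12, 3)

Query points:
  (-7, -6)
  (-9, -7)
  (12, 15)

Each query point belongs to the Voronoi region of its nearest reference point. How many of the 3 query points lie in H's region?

(-7, -6) — d² to each: D:389, E:208, F:162, G:106, H:52, J:458, K:442 → nearest is H
(-9, -7) — d² to each: D:468, E:245, F:221, G:149, H:25, J:549, K:541 → nearest is H
(12, 15) — d² to each: D:97, E:890, F:244, G:340, H:1250, J:52, K:144 → nearest is J
2 of the 3 points have H as nearest.

2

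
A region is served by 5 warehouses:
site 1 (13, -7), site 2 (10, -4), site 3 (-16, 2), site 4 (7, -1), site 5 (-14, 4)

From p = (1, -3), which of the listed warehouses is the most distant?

Since √ is increasing, it suffices to compare squared distances:
d²(p, site 1) = (1−13)² + (-3−(-7))² = 144 + 16 = 160
d²(p, site 2) = (1−10)² + (-3−(-4))² = 81 + 1 = 82
d²(p, site 3) = (1−(-16))² + (-3−2)² = 289 + 25 = 314
d²(p, site 4) = (1−7)² + (-3−(-1))² = 36 + 4 = 40
d²(p, site 5) = (1−(-14))² + (-3−4)² = 225 + 49 = 274
The largest is to site 3.

site 3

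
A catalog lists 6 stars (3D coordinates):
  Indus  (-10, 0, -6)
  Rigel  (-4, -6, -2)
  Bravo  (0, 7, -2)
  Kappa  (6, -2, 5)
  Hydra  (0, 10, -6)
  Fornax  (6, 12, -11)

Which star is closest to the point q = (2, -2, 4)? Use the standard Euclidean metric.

Kappa

Compare squared distances (the ordering matches that of the actual distances):
d²(q, Indus) = (2−(-10))² + (-2−0)² + (4−(-6))² = 144 + 4 + 100 = 248
d²(q, Rigel) = (2−(-4))² + (-2−(-6))² + (4−(-2))² = 36 + 16 + 36 = 88
d²(q, Bravo) = (2−0)² + (-2−7)² + (4−(-2))² = 4 + 81 + 36 = 121
d²(q, Kappa) = (2−6)² + (-2−(-2))² + (4−5)² = 16 + 0 + 1 = 17
d²(q, Hydra) = (2−0)² + (-2−10)² + (4−(-6))² = 4 + 144 + 100 = 248
d²(q, Fornax) = (2−6)² + (-2−12)² + (4−(-11))² = 16 + 196 + 225 = 437
Kappa is nearest.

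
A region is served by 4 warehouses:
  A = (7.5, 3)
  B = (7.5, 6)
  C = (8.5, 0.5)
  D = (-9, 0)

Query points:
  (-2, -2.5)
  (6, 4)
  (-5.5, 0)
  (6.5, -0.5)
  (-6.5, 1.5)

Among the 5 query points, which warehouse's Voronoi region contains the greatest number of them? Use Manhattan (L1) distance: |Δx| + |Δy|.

(-2, -2.5) — d to each: A:15, B:18, C:13.5, D:9.5 → nearest is D
(6, 4) — d to each: A:2.5, B:3.5, C:6, D:19 → nearest is A
(-5.5, 0) — d to each: A:16, B:19, C:14.5, D:3.5 → nearest is D
(6.5, -0.5) — d to each: A:4.5, B:7.5, C:3, D:16 → nearest is C
(-6.5, 1.5) — d to each: A:15.5, B:18.5, C:16, D:4 → nearest is D
Tally — A:1, C:1, D:3. D captures the most (3).

D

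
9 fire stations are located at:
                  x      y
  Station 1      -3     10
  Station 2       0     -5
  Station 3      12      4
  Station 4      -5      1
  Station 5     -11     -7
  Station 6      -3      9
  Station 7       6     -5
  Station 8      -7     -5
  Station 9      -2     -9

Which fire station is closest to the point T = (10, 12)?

Compare squared distances (the ordering matches that of the actual distances):
d²(T, Station 1) = 169 + 4 = 173
d²(T, Station 2) = 100 + 289 = 389
d²(T, Station 3) = 4 + 64 = 68
d²(T, Station 4) = 225 + 121 = 346
d²(T, Station 5) = 441 + 361 = 802
d²(T, Station 6) = 169 + 9 = 178
d²(T, Station 7) = 16 + 289 = 305
d²(T, Station 8) = 289 + 289 = 578
d²(T, Station 9) = 144 + 441 = 585
Station 3 is nearest.

Station 3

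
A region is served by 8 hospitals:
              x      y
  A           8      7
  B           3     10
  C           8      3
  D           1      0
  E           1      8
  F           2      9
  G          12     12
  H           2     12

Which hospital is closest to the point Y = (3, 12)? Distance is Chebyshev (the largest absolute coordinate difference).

d(Y,A) = max(5, 5) = 5
d(Y,B) = max(0, 2) = 2
d(Y,C) = max(5, 9) = 9
d(Y,D) = max(2, 12) = 12
d(Y,E) = max(2, 4) = 4
d(Y,F) = max(1, 3) = 3
d(Y,G) = max(9, 0) = 9
d(Y,H) = max(1, 0) = 1
H is nearest.

H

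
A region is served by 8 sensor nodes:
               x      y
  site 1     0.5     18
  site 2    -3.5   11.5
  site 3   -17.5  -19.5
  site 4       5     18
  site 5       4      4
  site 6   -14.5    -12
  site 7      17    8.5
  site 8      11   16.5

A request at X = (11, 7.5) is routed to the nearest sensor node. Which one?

site 7

Squared Euclidean distances:
d²(X, site 1) = (11−0.5)² + (7.5−18)² = 110.25 + 110.25 = 220.5
d²(X, site 2) = (11−(-3.5))² + (7.5−11.5)² = 210.25 + 16 = 226.25
d²(X, site 3) = (11−(-17.5))² + (7.5−(-19.5))² = 812.25 + 729 = 1541.25
d²(X, site 4) = (11−5)² + (7.5−18)² = 36 + 110.25 = 146.25
d²(X, site 5) = (11−4)² + (7.5−4)² = 49 + 12.25 = 61.25
d²(X, site 6) = (11−(-14.5))² + (7.5−(-12))² = 650.25 + 380.25 = 1030.5
d²(X, site 7) = (11−17)² + (7.5−8.5)² = 36 + 1 = 37
d²(X, site 8) = (11−11)² + (7.5−16.5)² = 0 + 81 = 81
The smallest is to site 7, so X lies in the Voronoi region of site 7.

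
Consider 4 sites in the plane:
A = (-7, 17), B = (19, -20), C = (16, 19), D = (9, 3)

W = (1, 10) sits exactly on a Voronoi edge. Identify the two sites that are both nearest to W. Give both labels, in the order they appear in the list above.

Squared distances from W to each site:
|WA|² = (1−(-7))² + (10−17)² = 64 + 49 = 113
|WB|² = (1−19)² + (10−(-20))² = 324 + 900 = 1224
|WC|² = (1−16)² + (10−19)² = 225 + 81 = 306
|WD|² = (1−9)² + (10−3)² = 64 + 49 = 113
W is equidistant from A and D (both at squared distance 113), and every other site is strictly farther — so W lies on the A–D Voronoi edge.

A and D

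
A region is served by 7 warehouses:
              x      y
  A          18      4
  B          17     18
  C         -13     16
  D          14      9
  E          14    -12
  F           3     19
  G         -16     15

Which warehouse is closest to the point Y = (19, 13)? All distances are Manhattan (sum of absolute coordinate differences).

d(Y,A) = |19−18| + |13−4| = 1 + 9 = 10
d(Y,B) = |19−17| + |13−18| = 2 + 5 = 7
d(Y,C) = |19−(-13)| + |13−16| = 32 + 3 = 35
d(Y,D) = |19−14| + |13−9| = 5 + 4 = 9
d(Y,E) = |19−14| + |13−(-12)| = 5 + 25 = 30
d(Y,F) = |19−3| + |13−19| = 16 + 6 = 22
d(Y,G) = |19−(-16)| + |13−15| = 35 + 2 = 37
The smallest is to B, so Y lies in the Voronoi region of B.

B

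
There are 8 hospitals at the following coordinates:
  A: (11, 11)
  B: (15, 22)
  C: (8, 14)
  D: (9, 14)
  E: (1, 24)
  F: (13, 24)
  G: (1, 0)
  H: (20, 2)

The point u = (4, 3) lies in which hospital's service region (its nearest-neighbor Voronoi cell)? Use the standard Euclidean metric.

G

Compare squared distances (the ordering matches that of the actual distances):
|uA|² = 49 + 64 = 113
|uB|² = 121 + 361 = 482
|uC|² = 16 + 121 = 137
|uD|² = 25 + 121 = 146
|uE|² = 9 + 441 = 450
|uF|² = 81 + 441 = 522
|uG|² = 9 + 9 = 18
|uH|² = 256 + 1 = 257
G is nearest.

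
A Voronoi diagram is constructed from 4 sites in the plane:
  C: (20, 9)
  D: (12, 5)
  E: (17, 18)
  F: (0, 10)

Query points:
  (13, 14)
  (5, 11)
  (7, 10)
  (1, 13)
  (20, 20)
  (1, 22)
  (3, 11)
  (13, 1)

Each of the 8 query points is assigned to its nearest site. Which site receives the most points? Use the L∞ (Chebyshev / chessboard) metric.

F

(13, 14) — d to each: C:7, D:9, E:4, F:13 → nearest is E
(5, 11) — d to each: C:15, D:7, E:12, F:5 → nearest is F
(7, 10) — d to each: C:13, D:5, E:10, F:7 → nearest is D
(1, 13) — d to each: C:19, D:11, E:16, F:3 → nearest is F
(20, 20) — d to each: C:11, D:15, E:3, F:20 → nearest is E
(1, 22) — d to each: C:19, D:17, E:16, F:12 → nearest is F
(3, 11) — d to each: C:17, D:9, E:14, F:3 → nearest is F
(13, 1) — d to each: C:8, D:4, E:17, F:13 → nearest is D
Tally — D:2, E:2, F:4. F captures the most (4).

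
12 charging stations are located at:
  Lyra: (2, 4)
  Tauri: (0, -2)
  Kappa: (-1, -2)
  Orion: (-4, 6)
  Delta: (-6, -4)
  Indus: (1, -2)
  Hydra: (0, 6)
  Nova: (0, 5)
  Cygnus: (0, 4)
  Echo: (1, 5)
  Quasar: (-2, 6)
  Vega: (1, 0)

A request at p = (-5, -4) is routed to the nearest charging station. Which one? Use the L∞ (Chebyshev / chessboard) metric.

Delta

d(p, Lyra) = max(7, 8) = 8
d(p, Tauri) = max(5, 2) = 5
d(p, Kappa) = max(4, 2) = 4
d(p, Orion) = max(1, 10) = 10
d(p, Delta) = max(1, 0) = 1
d(p, Indus) = max(6, 2) = 6
d(p, Hydra) = max(5, 10) = 10
d(p, Nova) = max(5, 9) = 9
d(p, Cygnus) = max(5, 8) = 8
d(p, Echo) = max(6, 9) = 9
d(p, Quasar) = max(3, 10) = 10
d(p, Vega) = max(6, 4) = 6
The smallest is to Delta, so p lies in the Voronoi region of Delta.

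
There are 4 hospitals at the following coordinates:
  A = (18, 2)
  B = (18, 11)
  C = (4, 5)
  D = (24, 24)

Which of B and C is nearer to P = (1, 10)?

C

Compare squared distances:
|PB|² = (1−18)² + (10−11)² = 289 + 1 = 290
|PC|² = (1−4)² + (10−5)² = 9 + 25 = 34
290 > 34, so C is closer.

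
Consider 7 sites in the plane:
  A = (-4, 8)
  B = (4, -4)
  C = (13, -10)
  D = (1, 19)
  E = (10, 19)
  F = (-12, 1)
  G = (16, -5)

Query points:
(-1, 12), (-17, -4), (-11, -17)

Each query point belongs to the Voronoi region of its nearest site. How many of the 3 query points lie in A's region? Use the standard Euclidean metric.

1

(-1, 12) — d² to each: A:25, B:281, C:680, D:53, E:170, F:242, G:578 → nearest is A
(-17, -4) — d² to each: A:313, B:441, C:936, D:853, E:1258, F:50, G:1090 → nearest is F
(-11, -17) — d² to each: A:674, B:394, C:625, D:1440, E:1737, F:325, G:873 → nearest is F
1 of the 3 points has A as nearest.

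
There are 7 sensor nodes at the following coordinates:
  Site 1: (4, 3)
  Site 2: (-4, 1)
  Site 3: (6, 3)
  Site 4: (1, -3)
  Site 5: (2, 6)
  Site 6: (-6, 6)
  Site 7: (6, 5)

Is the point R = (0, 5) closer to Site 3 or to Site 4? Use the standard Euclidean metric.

Site 3

Compare squared distances:
d²(R, Site 3) = (0−6)² + (5−3)² = 36 + 4 = 40
d²(R, Site 4) = (0−1)² + (5−(-3))² = 1 + 64 = 65
40 < 65, so Site 3 is closer.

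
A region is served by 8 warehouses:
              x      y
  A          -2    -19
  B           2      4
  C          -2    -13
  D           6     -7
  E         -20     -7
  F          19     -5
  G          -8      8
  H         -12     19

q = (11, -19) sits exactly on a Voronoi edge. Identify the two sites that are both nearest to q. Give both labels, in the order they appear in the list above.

Squared distances from q to each site:
|qA|² = 169 + 0 = 169
|qB|² = 81 + 529 = 610
|qC|² = 169 + 36 = 205
|qD|² = 25 + 144 = 169
|qE|² = 961 + 144 = 1105
|qF|² = 64 + 196 = 260
|qG|² = 361 + 729 = 1090
|qH|² = 529 + 1444 = 1973
q is equidistant from A and D (both at squared distance 169), and every other site is strictly farther — so q lies on the A–D Voronoi edge.

A and D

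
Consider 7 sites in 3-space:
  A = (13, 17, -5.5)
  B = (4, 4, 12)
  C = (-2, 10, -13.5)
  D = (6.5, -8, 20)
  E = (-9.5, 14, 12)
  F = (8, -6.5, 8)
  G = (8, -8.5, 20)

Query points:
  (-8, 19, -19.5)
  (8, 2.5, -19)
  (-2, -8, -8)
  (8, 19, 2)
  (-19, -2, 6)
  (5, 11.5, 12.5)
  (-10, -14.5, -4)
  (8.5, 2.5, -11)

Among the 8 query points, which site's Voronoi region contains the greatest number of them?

C

(-8, 19, -19.5) — d² to each: A:641, B:1361.25, C:153, D:2499.5, E:1019.5, F:1662.5, G:2572.5 → nearest is C
(8, 2.5, -19) — d² to each: A:417.5, B:979.25, C:186.5, D:1633.5, E:1399.5, F:810, G:1642 → nearest is C
(-2, -8, -8) — d² to each: A:856.25, B:580, C:354.25, D:856.25, E:940.25, F:358.25, G:884.25 → nearest is C
(8, 19, 2) — d² to each: A:85.25, B:341, C:421.25, D:1055.25, E:431.25, F:686.25, G:1080.25 → nearest is A
(-19, -2, 6) — d² to each: A:1517.25, B:601, C:813.25, D:882.25, E:382.25, F:753.25, G:967.25 → nearest is E
(5, 11.5, 12.5) — d² to each: A:418.25, B:57.5, C:727.25, D:438.75, E:216.75, F:353.25, G:465.25 → nearest is B
(-10, -14.5, -4) — d² to each: A:1523.5, B:794.25, C:754.5, D:890.5, E:1068.5, F:532, G:936 → nearest is F
(8.5, 2.5, -11) — d² to each: A:260.75, B:551.5, C:172.75, D:1075.25, E:985.25, F:442.25, G:1082.25 → nearest is C
Tally — A:1, B:1, C:4, E:1, F:1. C captures the most (4).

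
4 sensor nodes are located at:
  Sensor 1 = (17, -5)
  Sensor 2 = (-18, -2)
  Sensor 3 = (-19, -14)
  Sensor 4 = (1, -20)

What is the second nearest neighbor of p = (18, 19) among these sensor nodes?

Compare squared distances (the ordering matches that of the actual distances):
d²(p, Sensor 1) = (18−17)² + (19−(-5))² = 1 + 576 = 577
d²(p, Sensor 2) = (18−(-18))² + (19−(-2))² = 1296 + 441 = 1737
d²(p, Sensor 3) = (18−(-19))² + (19−(-14))² = 1369 + 1089 = 2458
d²(p, Sensor 4) = (18−1)² + (19−(-20))² = 289 + 1521 = 1810
Sorted ascending: Sensor 1, Sensor 2, Sensor 4, … — the second-nearest is Sensor 2.

Sensor 2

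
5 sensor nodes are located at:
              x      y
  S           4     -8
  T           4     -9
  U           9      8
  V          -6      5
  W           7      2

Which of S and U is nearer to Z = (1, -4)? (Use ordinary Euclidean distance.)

Compare squared distances:
|ZS|² = (1−4)² + (-4−(-8))² = 9 + 16 = 25
|ZU|² = (1−9)² + (-4−8)² = 64 + 144 = 208
25 < 208, so S is closer.

S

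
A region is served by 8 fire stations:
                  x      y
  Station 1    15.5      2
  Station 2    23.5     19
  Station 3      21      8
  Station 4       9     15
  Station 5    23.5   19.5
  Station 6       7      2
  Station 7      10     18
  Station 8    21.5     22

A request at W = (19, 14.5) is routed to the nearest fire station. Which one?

Station 2

Squared Euclidean distances:
d²(W, Station 1) = (19−15.5)² + (14.5−2)² = 12.25 + 156.25 = 168.5
d²(W, Station 2) = (19−23.5)² + (14.5−19)² = 20.25 + 20.25 = 40.5
d²(W, Station 3) = (19−21)² + (14.5−8)² = 4 + 42.25 = 46.25
d²(W, Station 4) = (19−9)² + (14.5−15)² = 100 + 0.25 = 100.25
d²(W, Station 5) = (19−23.5)² + (14.5−19.5)² = 20.25 + 25 = 45.25
d²(W, Station 6) = (19−7)² + (14.5−2)² = 144 + 156.25 = 300.25
d²(W, Station 7) = (19−10)² + (14.5−18)² = 81 + 12.25 = 93.25
d²(W, Station 8) = (19−21.5)² + (14.5−22)² = 6.25 + 56.25 = 62.5
The smallest is to Station 2, so W lies in the Voronoi region of Station 2.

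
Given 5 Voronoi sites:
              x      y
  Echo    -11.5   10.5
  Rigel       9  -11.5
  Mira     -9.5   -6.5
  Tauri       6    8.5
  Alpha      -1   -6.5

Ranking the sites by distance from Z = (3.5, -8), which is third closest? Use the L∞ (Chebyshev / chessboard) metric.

d(Z, Echo) = max(15, 18.5) = 18.5
d(Z, Rigel) = max(5.5, 3.5) = 5.5
d(Z, Mira) = max(13, 1.5) = 13
d(Z, Tauri) = max(2.5, 16.5) = 16.5
d(Z, Alpha) = max(4.5, 1.5) = 4.5
Sorted ascending: Alpha, Rigel, Mira, Tauri, … — the third-nearest is Mira.

Mira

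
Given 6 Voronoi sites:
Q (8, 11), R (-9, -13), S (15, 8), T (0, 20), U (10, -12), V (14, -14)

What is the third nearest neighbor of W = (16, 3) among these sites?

U

Compare squared distances (the ordering matches that of the actual distances):
|WQ|² = (16−8)² + (3−11)² = 64 + 64 = 128
|WR|² = (16−(-9))² + (3−(-13))² = 625 + 256 = 881
|WS|² = (16−15)² + (3−8)² = 1 + 25 = 26
|WT|² = (16−0)² + (3−20)² = 256 + 289 = 545
|WU|² = (16−10)² + (3−(-12))² = 36 + 225 = 261
|WV|² = (16−14)² + (3−(-14))² = 4 + 289 = 293
Sorted ascending: S, Q, U, V, … — the third-nearest is U.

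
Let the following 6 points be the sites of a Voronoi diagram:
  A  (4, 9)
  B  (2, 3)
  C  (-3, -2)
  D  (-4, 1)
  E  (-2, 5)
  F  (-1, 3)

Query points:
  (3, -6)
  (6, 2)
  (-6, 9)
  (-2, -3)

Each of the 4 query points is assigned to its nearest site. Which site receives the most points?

(3, -6) — d² to each: A:226, B:82, C:52, D:98, E:146, F:97 → nearest is C
(6, 2) — d² to each: A:53, B:17, C:97, D:101, E:73, F:50 → nearest is B
(-6, 9) — d² to each: A:100, B:100, C:130, D:68, E:32, F:61 → nearest is E
(-2, -3) — d² to each: A:180, B:52, C:2, D:20, E:64, F:37 → nearest is C
Tally — B:1, C:2, E:1. C captures the most (2).

C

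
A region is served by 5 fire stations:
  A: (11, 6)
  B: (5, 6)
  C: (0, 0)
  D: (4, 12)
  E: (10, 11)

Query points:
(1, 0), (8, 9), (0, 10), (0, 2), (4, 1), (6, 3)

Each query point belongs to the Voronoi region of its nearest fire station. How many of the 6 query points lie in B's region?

(1, 0) — d² to each: A:136, B:52, C:1, D:153, E:202 → nearest is C
(8, 9) — d² to each: A:18, B:18, C:145, D:25, E:8 → nearest is E
(0, 10) — d² to each: A:137, B:41, C:100, D:20, E:101 → nearest is D
(0, 2) — d² to each: A:137, B:41, C:4, D:116, E:181 → nearest is C
(4, 1) — d² to each: A:74, B:26, C:17, D:121, E:136 → nearest is C
(6, 3) — d² to each: A:34, B:10, C:45, D:85, E:80 → nearest is B
1 of the 6 points has B as nearest.

1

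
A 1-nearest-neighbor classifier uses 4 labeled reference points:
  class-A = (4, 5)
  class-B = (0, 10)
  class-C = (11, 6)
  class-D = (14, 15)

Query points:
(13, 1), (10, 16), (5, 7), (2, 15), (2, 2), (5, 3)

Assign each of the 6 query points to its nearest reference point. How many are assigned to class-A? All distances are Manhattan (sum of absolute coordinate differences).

(13, 1) — d to each: class-A:13, class-B:22, class-C:7, class-D:15 → nearest is class-C
(10, 16) — d to each: class-A:17, class-B:16, class-C:11, class-D:5 → nearest is class-D
(5, 7) — d to each: class-A:3, class-B:8, class-C:7, class-D:17 → nearest is class-A
(2, 15) — d to each: class-A:12, class-B:7, class-C:18, class-D:12 → nearest is class-B
(2, 2) — d to each: class-A:5, class-B:10, class-C:13, class-D:25 → nearest is class-A
(5, 3) — d to each: class-A:3, class-B:12, class-C:9, class-D:21 → nearest is class-A
3 of the 6 points have class-A as nearest.

3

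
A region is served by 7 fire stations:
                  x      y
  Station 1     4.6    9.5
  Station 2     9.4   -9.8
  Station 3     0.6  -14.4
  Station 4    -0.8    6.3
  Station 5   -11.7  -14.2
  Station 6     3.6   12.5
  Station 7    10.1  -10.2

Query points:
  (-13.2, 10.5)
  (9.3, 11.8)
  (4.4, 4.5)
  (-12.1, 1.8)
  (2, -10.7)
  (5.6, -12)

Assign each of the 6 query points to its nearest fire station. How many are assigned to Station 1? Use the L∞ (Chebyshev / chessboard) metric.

2

(-13.2, 10.5) — d to each: Station 1:17.8, Station 2:22.6, Station 3:24.9, Station 4:12.4, Station 5:24.7, Station 6:16.8, Station 7:23.3 → nearest is Station 4
(9.3, 11.8) — d to each: Station 1:4.7, Station 2:21.6, Station 3:26.2, Station 4:10.1, Station 5:26, Station 6:5.7, Station 7:22 → nearest is Station 1
(4.4, 4.5) — d to each: Station 1:5, Station 2:14.3, Station 3:18.9, Station 4:5.2, Station 5:18.7, Station 6:8, Station 7:14.7 → nearest is Station 1
(-12.1, 1.8) — d to each: Station 1:16.7, Station 2:21.5, Station 3:16.2, Station 4:11.3, Station 5:16, Station 6:15.7, Station 7:22.2 → nearest is Station 4
(2, -10.7) — d to each: Station 1:20.2, Station 2:7.4, Station 3:3.7, Station 4:17, Station 5:13.7, Station 6:23.2, Station 7:8.1 → nearest is Station 3
(5.6, -12) — d to each: Station 1:21.5, Station 2:3.8, Station 3:5, Station 4:18.3, Station 5:17.3, Station 6:24.5, Station 7:4.5 → nearest is Station 2
2 of the 6 points have Station 1 as nearest.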